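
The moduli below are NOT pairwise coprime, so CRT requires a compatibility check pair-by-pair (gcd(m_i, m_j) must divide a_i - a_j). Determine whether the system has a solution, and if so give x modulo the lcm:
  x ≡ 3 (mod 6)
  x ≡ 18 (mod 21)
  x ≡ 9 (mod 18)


Moduli 6, 21, 18 are not pairwise coprime, so CRT works modulo lcm(m_i) when all pairwise compatibility conditions hold.
Pairwise compatibility: gcd(m_i, m_j) must divide a_i - a_j for every pair.
Merge one congruence at a time:
  Start: x ≡ 3 (mod 6).
  Combine with x ≡ 18 (mod 21): gcd(6, 21) = 3; 18 - 3 = 15, which IS divisible by 3, so compatible.
    Write x = 3 + 6·t and substitute into x ≡ 18 (mod 21): 6·t ≡ 18 − 3 = 15 (mod 21).
    Divide the congruence (and modulus) by g = 3: 2·t ≡ 5 (mod 7).
    The inverse of 2 mod 7 is 4 (since 2·4 = 8 = 1·7 + 1), so t ≡ 4·5 = 20 ≡ 6 (mod 7).
    Then x = 3 + 6·6 = 39, valid modulo lcm(6, 21) = 42: x ≡ 39 (mod 42).
  Combine with x ≡ 9 (mod 18): gcd(42, 18) = 6; 9 - 39 = -30, which IS divisible by 6, so compatible.
    Write x = 39 + 42·t and substitute into x ≡ 9 (mod 18): 42·t ≡ 9 − 39 = -30 (mod 18).
    Divide the congruence (and modulus) by g = 6: 7·t ≡ -5 (mod 3).
    Reduce coefficients mod 3: 1·t ≡ 1 (mod 3).
    So t ≡ 1 (mod 3).
    Then x = 39 + 42·1 = 81, valid modulo lcm(42, 18) = 126: x ≡ 81 (mod 126).
Verify: 81 mod 6 = 3, 81 mod 21 = 18, 81 mod 18 = 9.

x ≡ 81 (mod 126).


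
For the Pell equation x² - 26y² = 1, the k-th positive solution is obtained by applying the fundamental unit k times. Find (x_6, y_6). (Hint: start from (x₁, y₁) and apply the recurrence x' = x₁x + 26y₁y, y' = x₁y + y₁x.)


Step 1: Find the fundamental solution (x₁, y₁) of x² - 26y² = 1.
  Expand √26 as a continued fraction. a₀ = ⌊√26⌋ = 5; iterate m_{k+1} = d_k·a_k − m_k, d_{k+1} = (26 − m_{k+1}²)/d_k, a_{k+1} = ⌊(a₀ + m_{k+1})/d_{k+1}⌋ (starting m₀ = 0, d₀ = 1), with convergents p_k = a_k·p_{k-1} + p_{k-2}, q_k = a_k·q_{k-1} + q_{k-2} (p₋₁ = 1, q₋₁ = 0):
  k = 0: a₀ = 5; p₀/q₀ = 5/1; p₀² − 26·q₀² = 25 − 26 = -1.
  k = 1: m = 5, d = 1, a = ⌊(5 + 5)/1⌋ = 10; p/q = (10·5 + 1)/(10·1 + 0) = 51/10; p² − 26·q² = 2601 − 2600 = 1.
  The first convergent with p² − 26·q² = 1 gives the fundamental solution (x₁, y₁) = (51, 10).
Step 2: Apply the recurrence (x_{n+1}, y_{n+1}) = (x₁x_n + 26y₁y_n, x₁y_n + y₁x_n) repeatedly.
  From (x_1, y_1) = (51, 10): x_2 = 51·51 + 26·10·10 = 5201; y_2 = 51·10 + 10·51 = 1020.
  From (x_2, y_2) = (5201, 1020): x_3 = 51·5201 + 26·10·1020 = 530451; y_3 = 51·1020 + 10·5201 = 104030.
  From (x_3, y_3) = (530451, 104030): x_4 = 51·530451 + 26·10·104030 = 54100801; y_4 = 51·104030 + 10·530451 = 10610040.
  From (x_4, y_4) = (54100801, 10610040): x_5 = 51·54100801 + 26·10·10610040 = 5517751251; y_5 = 51·10610040 + 10·54100801 = 1082120050.
  From (x_5, y_5) = (5517751251, 1082120050): x_6 = 51·5517751251 + 26·10·1082120050 = 562756526801; y_6 = 51·1082120050 + 10·5517751251 = 110365635060.
Step 3: Verify x_6² - 26·y_6² = 316694908457124631293601 - 316694908457124631293600 = 1 (should be 1). ✓

(x_1, y_1) = (51, 10); (x_6, y_6) = (562756526801, 110365635060).


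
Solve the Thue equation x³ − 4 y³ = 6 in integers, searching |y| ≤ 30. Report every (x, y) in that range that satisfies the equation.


The equation is x³ - 4y³ = 6. For fixed y, x³ = 4·y³ + 6, so a solution requires the RHS to be a perfect cube.
Strategy: iterate y from -30 to 30, compute RHS = 4·y³ + 6, and check whether it is a (positive or negative) perfect cube.
Check small values of y:
  y = 0: RHS = 6 is not a perfect cube.
  y = 1: RHS = 10 is not a perfect cube.
  y = -1: RHS = 2 is not a perfect cube.
  y = 2: RHS = 38 is not a perfect cube.
  y = -2: RHS = -26 is not a perfect cube.
  y = 3: RHS = 114 is not a perfect cube.
  y = -3: RHS = -102 is not a perfect cube.
Continuing the search up to |y| = 30 finds no solutions either.
No (x, y) in the scanned range satisfies the equation.

No integer solutions with |y| ≤ 30.


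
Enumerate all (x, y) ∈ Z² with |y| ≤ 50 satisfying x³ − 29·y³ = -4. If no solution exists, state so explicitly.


The equation is x³ - 29y³ = -4. For fixed y, x³ = 29·y³ − 4, so a solution requires the RHS to be a perfect cube.
Strategy: iterate y from -50 to 50, compute RHS = 29·y³ − 4, and check whether it is a (positive or negative) perfect cube.
Check small values of y:
  y = 0: RHS = -4 is not a perfect cube.
  y = 1: RHS = 25 is not a perfect cube.
  y = -1: RHS = -33 is not a perfect cube.
  y = 2: RHS = 228 is not a perfect cube.
  y = -2: RHS = -236 is not a perfect cube.
  y = 3: RHS = 779 is not a perfect cube.
  y = -3: RHS = -787 is not a perfect cube.
Continuing the search up to |y| = 50 finds no solutions either.
No (x, y) in the scanned range satisfies the equation.

No integer solutions with |y| ≤ 50.


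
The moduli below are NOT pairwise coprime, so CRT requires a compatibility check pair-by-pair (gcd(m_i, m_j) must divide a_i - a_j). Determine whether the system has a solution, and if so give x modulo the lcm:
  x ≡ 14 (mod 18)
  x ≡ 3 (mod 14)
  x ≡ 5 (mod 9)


Moduli 18, 14, 9 are not pairwise coprime, so CRT works modulo lcm(m_i) when all pairwise compatibility conditions hold.
Pairwise compatibility: gcd(m_i, m_j) must divide a_i - a_j for every pair.
Merge one congruence at a time:
  Start: x ≡ 14 (mod 18).
  Combine with x ≡ 3 (mod 14): gcd(18, 14) = 2, and 3 - 14 = -11 is NOT divisible by 2.
    ⇒ system is inconsistent (no integer solution).

No solution (the system is inconsistent).


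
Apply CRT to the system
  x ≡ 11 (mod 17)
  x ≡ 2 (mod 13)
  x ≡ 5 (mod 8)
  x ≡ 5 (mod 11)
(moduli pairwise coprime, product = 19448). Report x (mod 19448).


Product of moduli M = 17 · 13 · 8 · 11 = 19448.
Merge one congruence at a time:
  Start: x ≡ 11 (mod 17).
  Combine with x ≡ 2 (mod 13); new modulus lcm = 221.
    Write x = 11 + 17·t and substitute into x ≡ 2 (mod 13): 17·t ≡ 2 − 11 = -9 (mod 13).
    Reduce coefficients mod 13: 4·t ≡ 4 (mod 13).
    The inverse of 4 mod 13 is 10 (since 4·10 = 40 = 3·13 + 1), so t ≡ 10·4 = 40 ≡ 1 (mod 13).
    Then x = 11 + 17·1 = 28, valid modulo lcm(17, 13) = 221: x ≡ 28 (mod 221).
  Combine with x ≡ 5 (mod 8); new modulus lcm = 1768.
    Write x = 28 + 221·t and substitute into x ≡ 5 (mod 8): 221·t ≡ 5 − 28 = -23 (mod 8).
    Reduce coefficients mod 8: 5·t ≡ 1 (mod 8).
    The inverse of 5 mod 8 is 5 (since 5·5 = 25 = 3·8 + 1), so t ≡ 5·1 = 5 ≡ 5 (mod 8).
    Then x = 28 + 221·5 = 1133, valid modulo lcm(221, 8) = 1768: x ≡ 1133 (mod 1768).
  Combine with x ≡ 5 (mod 11); new modulus lcm = 19448.
    Write x = 1133 + 1768·t and substitute into x ≡ 5 (mod 11): 1768·t ≡ 5 − 1133 = -1128 (mod 11).
    Reduce coefficients mod 11: 8·t ≡ 5 (mod 11).
    The inverse of 8 mod 11 is 7 (since 8·7 = 56 = 5·11 + 1), so t ≡ 7·5 = 35 ≡ 2 (mod 11).
    Then x = 1133 + 1768·2 = 4669, valid modulo lcm(1768, 11) = 19448: x ≡ 4669 (mod 19448).
Verify against each original: 4669 mod 17 = 11, 4669 mod 13 = 2, 4669 mod 8 = 5, 4669 mod 11 = 5.

x ≡ 4669 (mod 19448).


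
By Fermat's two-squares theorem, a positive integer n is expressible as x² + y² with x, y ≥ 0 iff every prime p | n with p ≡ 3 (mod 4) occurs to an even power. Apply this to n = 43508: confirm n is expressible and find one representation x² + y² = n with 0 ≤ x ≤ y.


Step 1: Factor n = 43508 = 2^2 · 73 · 149.
Step 2: Check the mod-4 condition on each prime factor: 2 = 2 (special); 73 ≡ 1 (mod 4), exponent 1; 149 ≡ 1 (mod 4), exponent 1.
All primes ≡ 3 (mod 4) appear to even exponent (or don't appear), so by the two-squares theorem n IS expressible as a sum of two squares.
Step 3: Build a representation. Group n = k² · m with k = 2 and m = 73 · 149 = 10877 (a product of primes ≡ 1 (mod 4)); a representation of m scales to one of n via (k·x)² + (k·y)² = k²(x² + y²). Each prime p ≡ 1 (mod 4) is itself a sum of two squares; find a² by testing p − a² for a perfect square:
  73: 73 − 1² = 72, 73 − 2² = 69, 73 − 3² = 64 = 8² ⇒ 73 = 3² + 8².
  149: 149 − 1² = 148, 149 − 2² = 145, 149 − 3² = 140, 149 − 4² = 133, 149 − 5² = 124, 149 − 6² = 113, 149 − 7² = 100 = 10² ⇒ 149 = 7² + 10².
  Combine using the Brahmagupta–Fibonacci identity (a² + b²)(c² + d²) = (ac − bd)² + (ad + bc)² = (ac + bd)² + (ad − bc)²:
  73 · 149 = 10877: from (3² + 8²)(7² + 10²), take (3·7 − 8·10, 3·10 + 8·7) = (21 − 80, 30 + 56) = (-59, 86); dropping signs (only squares matter) gives (59, 86); check 59² + 86² = 3481 + 7396 = 10877 ✓.
  Scale by k = 2: (2·59, 2·86) = (118, 172).
Step 4: Order so x ≤ y and verify: 118² + 172² = 13924 + 29584 = 43508 = n. ✓

n = 43508 = 118² + 172² (one valid representation with x ≤ y).


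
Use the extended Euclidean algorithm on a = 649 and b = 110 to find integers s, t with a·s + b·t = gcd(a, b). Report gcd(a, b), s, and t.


Euclidean algorithm on (649, 110) — divide until remainder is 0:
  649 = 5 · 110 + 99
  110 = 1 · 99 + 11
  99 = 9 · 11 + 0
gcd(649, 110) = 11.
Track Bezout coefficients alongside the remainders: start with r₀ = 649 = a·1 + b·0 (s = 1, t = 0) and r₁ = 110 = a·0 + b·1 (s = 0, t = 1); each new remainder r_{k+1} = r_{k-1} − q_k·r_k inherits s_{k+1} = s_{k-1} − q_k·s_k, t_{k+1} = t_{k-1} − q_k·t_k, so r_k = a·s_k + b·t_k at every step:
  q = 5: r = 99, s = 1 − 5·0 = 1, t = 0 − 5·1 = -5  (check: 649·1 + 110·(-5) = 99)
  q = 1: r = 11, s = 0 − 1·1 = -1, t = 1 − 1·(-5) = 6  (check: 649·(-1) + 110·6 = 11)
The row with r = 11 (the gcd) gives the Bezout coefficients s = -1, t = 6.
Result: 649 · (-1) + 110 · (6) = 11.

gcd(649, 110) = 11; s = -1, t = 6 (check: 649·(-1) + 110·6 = 11).


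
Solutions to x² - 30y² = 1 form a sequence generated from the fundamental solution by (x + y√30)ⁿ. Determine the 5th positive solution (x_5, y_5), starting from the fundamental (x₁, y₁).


Step 1: Find the fundamental solution (x₁, y₁) of x² - 30y² = 1.
  Expand √30 as a continued fraction. a₀ = ⌊√30⌋ = 5; iterate m_{k+1} = d_k·a_k − m_k, d_{k+1} = (30 − m_{k+1}²)/d_k, a_{k+1} = ⌊(a₀ + m_{k+1})/d_{k+1}⌋ (starting m₀ = 0, d₀ = 1), with convergents p_k = a_k·p_{k-1} + p_{k-2}, q_k = a_k·q_{k-1} + q_{k-2} (p₋₁ = 1, q₋₁ = 0):
  k = 0: a₀ = 5; p₀/q₀ = 5/1; p₀² − 30·q₀² = 25 − 30 = -5.
  k = 1: m = 5, d = 5, a = ⌊(5 + 5)/5⌋ = 2; p/q = (2·5 + 1)/(2·1 + 0) = 11/2; p² − 30·q² = 121 − 120 = 1.
  The first convergent with p² − 30·q² = 1 gives the fundamental solution (x₁, y₁) = (11, 2).
Step 2: Apply the recurrence (x_{n+1}, y_{n+1}) = (x₁x_n + 30y₁y_n, x₁y_n + y₁x_n) repeatedly.
  From (x_1, y_1) = (11, 2): x_2 = 11·11 + 30·2·2 = 241; y_2 = 11·2 + 2·11 = 44.
  From (x_2, y_2) = (241, 44): x_3 = 11·241 + 30·2·44 = 5291; y_3 = 11·44 + 2·241 = 966.
  From (x_3, y_3) = (5291, 966): x_4 = 11·5291 + 30·2·966 = 116161; y_4 = 11·966 + 2·5291 = 21208.
  From (x_4, y_4) = (116161, 21208): x_5 = 11·116161 + 30·2·21208 = 2550251; y_5 = 11·21208 + 2·116161 = 465610.
Step 3: Verify x_5² - 30·y_5² = 6503780163001 - 6503780163000 = 1 (should be 1). ✓

(x_1, y_1) = (11, 2); (x_5, y_5) = (2550251, 465610).


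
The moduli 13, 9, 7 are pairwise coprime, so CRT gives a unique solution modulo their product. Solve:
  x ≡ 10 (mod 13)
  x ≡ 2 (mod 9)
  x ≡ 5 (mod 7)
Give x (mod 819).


Moduli 13, 9, 7 are pairwise coprime; by CRT there is a unique solution modulo M = 13 · 9 · 7 = 819.
Solve pairwise, accumulating the modulus:
  Start with x ≡ 10 (mod 13).
  Combine with x ≡ 2 (mod 9): since gcd(13, 9) = 1, we get a unique residue mod 117.
    Write x = 10 + 13·t and substitute into x ≡ 2 (mod 9): 13·t ≡ 2 − 10 = -8 (mod 9).
    Reduce coefficients mod 9: 4·t ≡ 1 (mod 9).
    The inverse of 4 mod 9 is 7 (since 4·7 = 28 = 3·9 + 1), so t ≡ 7·1 = 7 ≡ 7 (mod 9).
    Then x = 10 + 13·7 = 101, valid modulo lcm(13, 9) = 117: x ≡ 101 (mod 117).
  Combine with x ≡ 5 (mod 7): since gcd(117, 7) = 1, we get a unique residue mod 819.
    Write x = 101 + 117·t and substitute into x ≡ 5 (mod 7): 117·t ≡ 5 − 101 = -96 (mod 7).
    Reduce coefficients mod 7: 5·t ≡ 2 (mod 7).
    The inverse of 5 mod 7 is 3 (since 5·3 = 15 = 2·7 + 1), so t ≡ 3·2 = 6 ≡ 6 (mod 7).
    Then x = 101 + 117·6 = 803, valid modulo lcm(117, 7) = 819: x ≡ 803 (mod 819).
Verify: 803 mod 13 = 10 ✓, 803 mod 9 = 2 ✓, 803 mod 7 = 5 ✓.

x ≡ 803 (mod 819).


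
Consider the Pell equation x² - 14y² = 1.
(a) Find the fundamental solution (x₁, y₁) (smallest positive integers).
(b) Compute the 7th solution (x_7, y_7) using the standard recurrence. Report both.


Step 1: Find the fundamental solution (x₁, y₁) of x² - 14y² = 1.
  Expand √14 as a continued fraction. a₀ = ⌊√14⌋ = 3; iterate m_{k+1} = d_k·a_k − m_k, d_{k+1} = (14 − m_{k+1}²)/d_k, a_{k+1} = ⌊(a₀ + m_{k+1})/d_{k+1}⌋ (starting m₀ = 0, d₀ = 1), with convergents p_k = a_k·p_{k-1} + p_{k-2}, q_k = a_k·q_{k-1} + q_{k-2} (p₋₁ = 1, q₋₁ = 0):
  k = 0: a₀ = 3; p₀/q₀ = 3/1; p₀² − 14·q₀² = 9 − 14 = -5.
  k = 1: m = 3, d = 5, a = ⌊(3 + 3)/5⌋ = 1; p/q = (1·3 + 1)/(1·1 + 0) = 4/1; p² − 14·q² = 16 − 14 = 2.
  k = 2: m = 2, d = 2, a = ⌊(3 + 2)/2⌋ = 2; p/q = (2·4 + 3)/(2·1 + 1) = 11/3; p² − 14·q² = 121 − 126 = -5.
  k = 3: m = 2, d = 5, a = ⌊(3 + 2)/5⌋ = 1; p/q = (1·11 + 4)/(1·3 + 1) = 15/4; p² − 14·q² = 225 − 224 = 1.
  The first convergent with p² − 14·q² = 1 gives the fundamental solution (x₁, y₁) = (15, 4).
Step 2: Apply the recurrence (x_{n+1}, y_{n+1}) = (x₁x_n + 14y₁y_n, x₁y_n + y₁x_n) repeatedly.
  From (x_1, y_1) = (15, 4): x_2 = 15·15 + 14·4·4 = 449; y_2 = 15·4 + 4·15 = 120.
  From (x_2, y_2) = (449, 120): x_3 = 15·449 + 14·4·120 = 13455; y_3 = 15·120 + 4·449 = 3596.
  From (x_3, y_3) = (13455, 3596): x_4 = 15·13455 + 14·4·3596 = 403201; y_4 = 15·3596 + 4·13455 = 107760.
  From (x_4, y_4) = (403201, 107760): x_5 = 15·403201 + 14·4·107760 = 12082575; y_5 = 15·107760 + 4·403201 = 3229204.
  From (x_5, y_5) = (12082575, 3229204): x_6 = 15·12082575 + 14·4·3229204 = 362074049; y_6 = 15·3229204 + 4·12082575 = 96768360.
  From (x_6, y_6) = (362074049, 96768360): x_7 = 15·362074049 + 14·4·96768360 = 10850138895; y_7 = 15·96768360 + 4·362074049 = 2899821596.
Step 3: Verify x_7² - 14·y_7² = 117725514040791821025 - 117725514040791821024 = 1 (should be 1). ✓

(x_1, y_1) = (15, 4); (x_7, y_7) = (10850138895, 2899821596).


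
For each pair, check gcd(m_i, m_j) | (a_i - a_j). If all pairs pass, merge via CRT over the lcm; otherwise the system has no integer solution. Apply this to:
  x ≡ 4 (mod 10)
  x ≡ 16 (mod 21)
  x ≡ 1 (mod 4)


Moduli 10, 21, 4 are not pairwise coprime, so CRT works modulo lcm(m_i) when all pairwise compatibility conditions hold.
Pairwise compatibility: gcd(m_i, m_j) must divide a_i - a_j for every pair.
Merge one congruence at a time:
  Start: x ≡ 4 (mod 10).
  Combine with x ≡ 16 (mod 21): gcd(10, 21) = 1; 16 - 4 = 12, which IS divisible by 1, so compatible.
    Write x = 4 + 10·t and substitute into x ≡ 16 (mod 21): 10·t ≡ 16 − 4 = 12 (mod 21).
    The inverse of 10 mod 21 is 19 (since 10·19 = 190 = 9·21 + 1), so t ≡ 19·12 = 228 ≡ 18 (mod 21).
    Then x = 4 + 10·18 = 184, valid modulo lcm(10, 21) = 210: x ≡ 184 (mod 210).
  Combine with x ≡ 1 (mod 4): gcd(210, 4) = 2, and 1 - 184 = -183 is NOT divisible by 2.
    ⇒ system is inconsistent (no integer solution).

No solution (the system is inconsistent).


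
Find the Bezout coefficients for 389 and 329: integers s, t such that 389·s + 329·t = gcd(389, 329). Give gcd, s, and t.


Euclidean algorithm on (389, 329) — divide until remainder is 0:
  389 = 1 · 329 + 60
  329 = 5 · 60 + 29
  60 = 2 · 29 + 2
  29 = 14 · 2 + 1
  2 = 2 · 1 + 0
gcd(389, 329) = 1.
Track Bezout coefficients alongside the remainders: start with r₀ = 389 = a·1 + b·0 (s = 1, t = 0) and r₁ = 329 = a·0 + b·1 (s = 0, t = 1); each new remainder r_{k+1} = r_{k-1} − q_k·r_k inherits s_{k+1} = s_{k-1} − q_k·s_k, t_{k+1} = t_{k-1} − q_k·t_k, so r_k = a·s_k + b·t_k at every step:
  q = 1: r = 60, s = 1 − 1·0 = 1, t = 0 − 1·1 = -1  (check: 389·1 + 329·(-1) = 60)
  q = 5: r = 29, s = 0 − 5·1 = -5, t = 1 − 5·(-1) = 6  (check: 389·(-5) + 329·6 = 29)
  q = 2: r = 2, s = 1 − 2·(-5) = 11, t = -1 − 2·6 = -13  (check: 389·11 + 329·(-13) = 2)
  q = 14: r = 1, s = -5 − 14·11 = -159, t = 6 − 14·(-13) = 188  (check: 389·(-159) + 329·188 = 1)
The row with r = 1 (the gcd) gives the Bezout coefficients s = -159, t = 188.
Result: 389 · (-159) + 329 · (188) = 1.

gcd(389, 329) = 1; s = -159, t = 188 (check: 389·(-159) + 329·188 = 1).


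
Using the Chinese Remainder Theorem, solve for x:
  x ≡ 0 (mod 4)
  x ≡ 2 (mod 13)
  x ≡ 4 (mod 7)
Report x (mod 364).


Moduli 4, 13, 7 are pairwise coprime; by CRT there is a unique solution modulo M = 4 · 13 · 7 = 364.
Solve pairwise, accumulating the modulus:
  Start with x ≡ 0 (mod 4).
  Combine with x ≡ 2 (mod 13): since gcd(4, 13) = 1, we get a unique residue mod 52.
    Write x = 0 + 4·t and substitute into x ≡ 2 (mod 13): 4·t ≡ 2 − 0 = 2 (mod 13).
    The inverse of 4 mod 13 is 10 (since 4·10 = 40 = 3·13 + 1), so t ≡ 10·2 = 20 ≡ 7 (mod 13).
    Then x = 0 + 4·7 = 28, valid modulo lcm(4, 13) = 52: x ≡ 28 (mod 52).
  Combine with x ≡ 4 (mod 7): since gcd(52, 7) = 1, we get a unique residue mod 364.
    Write x = 28 + 52·t and substitute into x ≡ 4 (mod 7): 52·t ≡ 4 − 28 = -24 (mod 7).
    Reduce coefficients mod 7: 3·t ≡ 4 (mod 7).
    The inverse of 3 mod 7 is 5 (since 3·5 = 15 = 2·7 + 1), so t ≡ 5·4 = 20 ≡ 6 (mod 7).
    Then x = 28 + 52·6 = 340, valid modulo lcm(52, 7) = 364: x ≡ 340 (mod 364).
Verify: 340 mod 4 = 0 ✓, 340 mod 13 = 2 ✓, 340 mod 7 = 4 ✓.

x ≡ 340 (mod 364).


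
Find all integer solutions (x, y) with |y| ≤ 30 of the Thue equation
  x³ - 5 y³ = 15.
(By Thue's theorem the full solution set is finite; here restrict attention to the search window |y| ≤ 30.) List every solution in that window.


The equation is x³ - 5y³ = 15. For fixed y, x³ = 5·y³ + 15, so a solution requires the RHS to be a perfect cube.
Strategy: iterate y from -30 to 30, compute RHS = 5·y³ + 15, and check whether it is a (positive or negative) perfect cube.
Check small values of y:
  y = 0: RHS = 15 is not a perfect cube.
  y = 1: RHS = 20 is not a perfect cube.
  y = -1: RHS = 10 is not a perfect cube.
  y = 2: RHS = 55 is not a perfect cube.
  y = -2: RHS = -25 is not a perfect cube.
  y = 3: RHS = 150 is not a perfect cube.
  y = -3: RHS = -120 is not a perfect cube.
Continuing the search up to |y| = 30 finds no solutions either.
No (x, y) in the scanned range satisfies the equation.

No integer solutions with |y| ≤ 30.


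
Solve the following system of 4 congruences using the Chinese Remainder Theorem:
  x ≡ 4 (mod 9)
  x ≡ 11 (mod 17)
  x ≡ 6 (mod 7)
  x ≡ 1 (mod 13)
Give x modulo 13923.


Product of moduli M = 9 · 17 · 7 · 13 = 13923.
Merge one congruence at a time:
  Start: x ≡ 4 (mod 9).
  Combine with x ≡ 11 (mod 17); new modulus lcm = 153.
    Write x = 4 + 9·t and substitute into x ≡ 11 (mod 17): 9·t ≡ 11 − 4 = 7 (mod 17).
    The inverse of 9 mod 17 is 2 (since 9·2 = 18 = 1·17 + 1), so t ≡ 2·7 = 14 ≡ 14 (mod 17).
    Then x = 4 + 9·14 = 130, valid modulo lcm(9, 17) = 153: x ≡ 130 (mod 153).
  Combine with x ≡ 6 (mod 7); new modulus lcm = 1071.
    Write x = 130 + 153·t and substitute into x ≡ 6 (mod 7): 153·t ≡ 6 − 130 = -124 (mod 7).
    Reduce coefficients mod 7: 6·t ≡ 2 (mod 7).
    The inverse of 6 mod 7 is 6 (since 6·6 = 36 = 5·7 + 1), so t ≡ 6·2 = 12 ≡ 5 (mod 7).
    Then x = 130 + 153·5 = 895, valid modulo lcm(153, 7) = 1071: x ≡ 895 (mod 1071).
  Combine with x ≡ 1 (mod 13); new modulus lcm = 13923.
    Write x = 895 + 1071·t and substitute into x ≡ 1 (mod 13): 1071·t ≡ 1 − 895 = -894 (mod 13).
    Reduce coefficients mod 13: 5·t ≡ 3 (mod 13).
    The inverse of 5 mod 13 is 8 (since 5·8 = 40 = 3·13 + 1), so t ≡ 8·3 = 24 ≡ 11 (mod 13).
    Then x = 895 + 1071·11 = 12676, valid modulo lcm(1071, 13) = 13923: x ≡ 12676 (mod 13923).
Verify against each original: 12676 mod 9 = 4, 12676 mod 17 = 11, 12676 mod 7 = 6, 12676 mod 13 = 1.

x ≡ 12676 (mod 13923).


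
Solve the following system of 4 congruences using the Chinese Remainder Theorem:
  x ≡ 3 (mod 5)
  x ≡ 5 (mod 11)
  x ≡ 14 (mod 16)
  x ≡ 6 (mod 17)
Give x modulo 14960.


Product of moduli M = 5 · 11 · 16 · 17 = 14960.
Merge one congruence at a time:
  Start: x ≡ 3 (mod 5).
  Combine with x ≡ 5 (mod 11); new modulus lcm = 55.
    Write x = 3 + 5·t and substitute into x ≡ 5 (mod 11): 5·t ≡ 5 − 3 = 2 (mod 11).
    The inverse of 5 mod 11 is 9 (since 5·9 = 45 = 4·11 + 1), so t ≡ 9·2 = 18 ≡ 7 (mod 11).
    Then x = 3 + 5·7 = 38, valid modulo lcm(5, 11) = 55: x ≡ 38 (mod 55).
  Combine with x ≡ 14 (mod 16); new modulus lcm = 880.
    Write x = 38 + 55·t and substitute into x ≡ 14 (mod 16): 55·t ≡ 14 − 38 = -24 (mod 16).
    Reduce coefficients mod 16: 7·t ≡ 8 (mod 16).
    The inverse of 7 mod 16 is 7 (since 7·7 = 49 = 3·16 + 1), so t ≡ 7·8 = 56 ≡ 8 (mod 16).
    Then x = 38 + 55·8 = 478, valid modulo lcm(55, 16) = 880: x ≡ 478 (mod 880).
  Combine with x ≡ 6 (mod 17); new modulus lcm = 14960.
    Write x = 478 + 880·t and substitute into x ≡ 6 (mod 17): 880·t ≡ 6 − 478 = -472 (mod 17).
    Reduce coefficients mod 17: 13·t ≡ 4 (mod 17).
    The inverse of 13 mod 17 is 4 (since 13·4 = 52 = 3·17 + 1), so t ≡ 4·4 = 16 ≡ 16 (mod 17).
    Then x = 478 + 880·16 = 14558, valid modulo lcm(880, 17) = 14960: x ≡ 14558 (mod 14960).
Verify against each original: 14558 mod 5 = 3, 14558 mod 11 = 5, 14558 mod 16 = 14, 14558 mod 17 = 6.

x ≡ 14558 (mod 14960).


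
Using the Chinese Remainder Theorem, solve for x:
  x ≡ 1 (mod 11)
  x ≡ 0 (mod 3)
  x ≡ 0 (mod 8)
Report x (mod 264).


Moduli 11, 3, 8 are pairwise coprime; by CRT there is a unique solution modulo M = 11 · 3 · 8 = 264.
Solve pairwise, accumulating the modulus:
  Start with x ≡ 1 (mod 11).
  Combine with x ≡ 0 (mod 3): since gcd(11, 3) = 1, we get a unique residue mod 33.
    Write x = 1 + 11·t and substitute into x ≡ 0 (mod 3): 11·t ≡ 0 − 1 = -1 (mod 3).
    Reduce coefficients mod 3: 2·t ≡ 2 (mod 3).
    The inverse of 2 mod 3 is 2 (since 2·2 = 4 = 1·3 + 1), so t ≡ 2·2 = 4 ≡ 1 (mod 3).
    Then x = 1 + 11·1 = 12, valid modulo lcm(11, 3) = 33: x ≡ 12 (mod 33).
  Combine with x ≡ 0 (mod 8): since gcd(33, 8) = 1, we get a unique residue mod 264.
    Write x = 12 + 33·t and substitute into x ≡ 0 (mod 8): 33·t ≡ 0 − 12 = -12 (mod 8).
    Reduce coefficients mod 8: 1·t ≡ 4 (mod 8).
    So t ≡ 4 (mod 8).
    Then x = 12 + 33·4 = 144, valid modulo lcm(33, 8) = 264: x ≡ 144 (mod 264).
Verify: 144 mod 11 = 1 ✓, 144 mod 3 = 0 ✓, 144 mod 8 = 0 ✓.

x ≡ 144 (mod 264).


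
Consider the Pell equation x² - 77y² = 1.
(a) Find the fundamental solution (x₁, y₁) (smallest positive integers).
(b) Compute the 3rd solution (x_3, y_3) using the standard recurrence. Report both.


Step 1: Find the fundamental solution (x₁, y₁) of x² - 77y² = 1.
  Expand √77 as a continued fraction. a₀ = ⌊√77⌋ = 8; iterate m_{k+1} = d_k·a_k − m_k, d_{k+1} = (77 − m_{k+1}²)/d_k, a_{k+1} = ⌊(a₀ + m_{k+1})/d_{k+1}⌋ (starting m₀ = 0, d₀ = 1), with convergents p_k = a_k·p_{k-1} + p_{k-2}, q_k = a_k·q_{k-1} + q_{k-2} (p₋₁ = 1, q₋₁ = 0):
  k = 0: a₀ = 8; p₀/q₀ = 8/1; p₀² − 77·q₀² = 64 − 77 = -13.
  k = 1: m = 8, d = 13, a = ⌊(8 + 8)/13⌋ = 1; p/q = (1·8 + 1)/(1·1 + 0) = 9/1; p² − 77·q² = 81 − 77 = 4.
  k = 2: m = 5, d = 4, a = ⌊(8 + 5)/4⌋ = 3; p/q = (3·9 + 8)/(3·1 + 1) = 35/4; p² − 77·q² = 1225 − 1232 = -7.
  k = 3: m = 7, d = 7, a = ⌊(8 + 7)/7⌋ = 2; p/q = (2·35 + 9)/(2·4 + 1) = 79/9; p² − 77·q² = 6241 − 6237 = 4.
  k = 4: m = 7, d = 4, a = ⌊(8 + 7)/4⌋ = 3; p/q = (3·79 + 35)/(3·9 + 4) = 272/31; p² − 77·q² = 73984 − 73997 = -13.
  k = 5: m = 5, d = 13, a = ⌊(8 + 5)/13⌋ = 1; p/q = (1·272 + 79)/(1·31 + 9) = 351/40; p² − 77·q² = 123201 − 123200 = 1.
  The first convergent with p² − 77·q² = 1 gives the fundamental solution (x₁, y₁) = (351, 40).
Step 2: Apply the recurrence (x_{n+1}, y_{n+1}) = (x₁x_n + 77y₁y_n, x₁y_n + y₁x_n) repeatedly.
  From (x_1, y_1) = (351, 40): x_2 = 351·351 + 77·40·40 = 246401; y_2 = 351·40 + 40·351 = 28080.
  From (x_2, y_2) = (246401, 28080): x_3 = 351·246401 + 77·40·28080 = 172973151; y_3 = 351·28080 + 40·246401 = 19712120.
Step 3: Verify x_3² - 77·y_3² = 29919710966868801 - 29919710966868800 = 1 (should be 1). ✓

(x_1, y_1) = (351, 40); (x_3, y_3) = (172973151, 19712120).


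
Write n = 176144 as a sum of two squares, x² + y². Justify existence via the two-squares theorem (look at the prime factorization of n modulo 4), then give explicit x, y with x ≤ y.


Step 1: Factor n = 176144 = 2^4 · 101 · 109.
Step 2: Check the mod-4 condition on each prime factor: 2 = 2 (special); 101 ≡ 1 (mod 4), exponent 1; 109 ≡ 1 (mod 4), exponent 1.
All primes ≡ 3 (mod 4) appear to even exponent (or don't appear), so by the two-squares theorem n IS expressible as a sum of two squares.
Step 3: Build a representation. Group n = k² · m with k = 4 and m = 101 · 109 = 11009 (a product of primes ≡ 1 (mod 4)); a representation of m scales to one of n via (k·x)² + (k·y)² = k²(x² + y²). Each prime p ≡ 1 (mod 4) is itself a sum of two squares; find a² by testing p − a² for a perfect square:
  101: 101 − 1² = 100 = 10² ⇒ 101 = 1² + 10².
  109: 109 − 1² = 108, 109 − 2² = 105, 109 − 3² = 100 = 10² ⇒ 109 = 3² + 10².
  Combine using the Brahmagupta–Fibonacci identity (a² + b²)(c² + d²) = (ac − bd)² + (ad + bc)² = (ac + bd)² + (ad − bc)²:
  101 · 109 = 11009: from (1² + 10²)(3² + 10²), take (1·3 − 10·10, 1·10 + 10·3) = (3 − 100, 10 + 30) = (-97, 40); dropping signs (only squares matter) gives (97, 40); check 97² + 40² = 9409 + 1600 = 11009 ✓.
  Scale by k = 4: (4·97, 4·40) = (388, 160).
Step 4: Order so x ≤ y and verify: 160² + 388² = 25600 + 150544 = 176144 = n. ✓

n = 176144 = 160² + 388² (one valid representation with x ≤ y).


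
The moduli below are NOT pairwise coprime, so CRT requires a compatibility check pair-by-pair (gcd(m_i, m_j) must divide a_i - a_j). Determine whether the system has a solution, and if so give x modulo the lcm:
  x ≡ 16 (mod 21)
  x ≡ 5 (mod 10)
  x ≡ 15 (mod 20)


Moduli 21, 10, 20 are not pairwise coprime, so CRT works modulo lcm(m_i) when all pairwise compatibility conditions hold.
Pairwise compatibility: gcd(m_i, m_j) must divide a_i - a_j for every pair.
Merge one congruence at a time:
  Start: x ≡ 16 (mod 21).
  Combine with x ≡ 5 (mod 10): gcd(21, 10) = 1; 5 - 16 = -11, which IS divisible by 1, so compatible.
    Write x = 16 + 21·t and substitute into x ≡ 5 (mod 10): 21·t ≡ 5 − 16 = -11 (mod 10).
    Reduce coefficients mod 10: 1·t ≡ 9 (mod 10).
    So t ≡ 9 (mod 10).
    Then x = 16 + 21·9 = 205, valid modulo lcm(21, 10) = 210: x ≡ 205 (mod 210).
  Combine with x ≡ 15 (mod 20): gcd(210, 20) = 10; 15 - 205 = -190, which IS divisible by 10, so compatible.
    Write x = 205 + 210·t and substitute into x ≡ 15 (mod 20): 210·t ≡ 15 − 205 = -190 (mod 20).
    Divide the congruence (and modulus) by g = 10: 21·t ≡ -19 (mod 2).
    Reduce coefficients mod 2: 1·t ≡ 1 (mod 2).
    So t ≡ 1 (mod 2).
    Then x = 205 + 210·1 = 415, valid modulo lcm(210, 20) = 420: x ≡ 415 (mod 420).
Verify: 415 mod 21 = 16, 415 mod 10 = 5, 415 mod 20 = 15.

x ≡ 415 (mod 420).


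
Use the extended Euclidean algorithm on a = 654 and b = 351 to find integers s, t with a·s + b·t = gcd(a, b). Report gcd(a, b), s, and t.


Euclidean algorithm on (654, 351) — divide until remainder is 0:
  654 = 1 · 351 + 303
  351 = 1 · 303 + 48
  303 = 6 · 48 + 15
  48 = 3 · 15 + 3
  15 = 5 · 3 + 0
gcd(654, 351) = 3.
Track Bezout coefficients alongside the remainders: start with r₀ = 654 = a·1 + b·0 (s = 1, t = 0) and r₁ = 351 = a·0 + b·1 (s = 0, t = 1); each new remainder r_{k+1} = r_{k-1} − q_k·r_k inherits s_{k+1} = s_{k-1} − q_k·s_k, t_{k+1} = t_{k-1} − q_k·t_k, so r_k = a·s_k + b·t_k at every step:
  q = 1: r = 303, s = 1 − 1·0 = 1, t = 0 − 1·1 = -1  (check: 654·1 + 351·(-1) = 303)
  q = 1: r = 48, s = 0 − 1·1 = -1, t = 1 − 1·(-1) = 2  (check: 654·(-1) + 351·2 = 48)
  q = 6: r = 15, s = 1 − 6·(-1) = 7, t = -1 − 6·2 = -13  (check: 654·7 + 351·(-13) = 15)
  q = 3: r = 3, s = -1 − 3·7 = -22, t = 2 − 3·(-13) = 41  (check: 654·(-22) + 351·41 = 3)
The row with r = 3 (the gcd) gives the Bezout coefficients s = -22, t = 41.
Result: 654 · (-22) + 351 · (41) = 3.

gcd(654, 351) = 3; s = -22, t = 41 (check: 654·(-22) + 351·41 = 3).


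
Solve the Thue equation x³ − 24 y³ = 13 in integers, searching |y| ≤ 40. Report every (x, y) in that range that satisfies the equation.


The equation is x³ - 24y³ = 13. For fixed y, x³ = 24·y³ + 13, so a solution requires the RHS to be a perfect cube.
Strategy: iterate y from -40 to 40, compute RHS = 24·y³ + 13, and check whether it is a (positive or negative) perfect cube.
Check small values of y:
  y = 0: RHS = 13 is not a perfect cube.
  y = 1: RHS = 37 is not a perfect cube.
  y = -1: RHS = -11 is not a perfect cube.
  y = 2: RHS = 205 is not a perfect cube.
  y = -2: RHS = -179 is not a perfect cube.
  y = 3: RHS = 661 is not a perfect cube.
  y = -3: RHS = -635 is not a perfect cube.
Continuing the search up to |y| = 40 finds no solutions either.
No (x, y) in the scanned range satisfies the equation.

No integer solutions with |y| ≤ 40.


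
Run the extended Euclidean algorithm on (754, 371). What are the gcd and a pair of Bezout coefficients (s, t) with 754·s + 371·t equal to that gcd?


Euclidean algorithm on (754, 371) — divide until remainder is 0:
  754 = 2 · 371 + 12
  371 = 30 · 12 + 11
  12 = 1 · 11 + 1
  11 = 11 · 1 + 0
gcd(754, 371) = 1.
Track Bezout coefficients alongside the remainders: start with r₀ = 754 = a·1 + b·0 (s = 1, t = 0) and r₁ = 371 = a·0 + b·1 (s = 0, t = 1); each new remainder r_{k+1} = r_{k-1} − q_k·r_k inherits s_{k+1} = s_{k-1} − q_k·s_k, t_{k+1} = t_{k-1} − q_k·t_k, so r_k = a·s_k + b·t_k at every step:
  q = 2: r = 12, s = 1 − 2·0 = 1, t = 0 − 2·1 = -2  (check: 754·1 + 371·(-2) = 12)
  q = 30: r = 11, s = 0 − 30·1 = -30, t = 1 − 30·(-2) = 61  (check: 754·(-30) + 371·61 = 11)
  q = 1: r = 1, s = 1 − 1·(-30) = 31, t = -2 − 1·61 = -63  (check: 754·31 + 371·(-63) = 1)
The row with r = 1 (the gcd) gives the Bezout coefficients s = 31, t = -63.
Result: 754 · (31) + 371 · (-63) = 1.

gcd(754, 371) = 1; s = 31, t = -63 (check: 754·31 + 371·(-63) = 1).


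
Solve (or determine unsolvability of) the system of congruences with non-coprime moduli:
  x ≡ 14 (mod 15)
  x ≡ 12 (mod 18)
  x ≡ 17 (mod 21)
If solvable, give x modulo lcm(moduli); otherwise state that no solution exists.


Moduli 15, 18, 21 are not pairwise coprime, so CRT works modulo lcm(m_i) when all pairwise compatibility conditions hold.
Pairwise compatibility: gcd(m_i, m_j) must divide a_i - a_j for every pair.
Merge one congruence at a time:
  Start: x ≡ 14 (mod 15).
  Combine with x ≡ 12 (mod 18): gcd(15, 18) = 3, and 12 - 14 = -2 is NOT divisible by 3.
    ⇒ system is inconsistent (no integer solution).

No solution (the system is inconsistent).


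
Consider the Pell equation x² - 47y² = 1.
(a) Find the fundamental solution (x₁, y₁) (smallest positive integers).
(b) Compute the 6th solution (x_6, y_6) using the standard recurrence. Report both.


Step 1: Find the fundamental solution (x₁, y₁) of x² - 47y² = 1.
  Expand √47 as a continued fraction. a₀ = ⌊√47⌋ = 6; iterate m_{k+1} = d_k·a_k − m_k, d_{k+1} = (47 − m_{k+1}²)/d_k, a_{k+1} = ⌊(a₀ + m_{k+1})/d_{k+1}⌋ (starting m₀ = 0, d₀ = 1), with convergents p_k = a_k·p_{k-1} + p_{k-2}, q_k = a_k·q_{k-1} + q_{k-2} (p₋₁ = 1, q₋₁ = 0):
  k = 0: a₀ = 6; p₀/q₀ = 6/1; p₀² − 47·q₀² = 36 − 47 = -11.
  k = 1: m = 6, d = 11, a = ⌊(6 + 6)/11⌋ = 1; p/q = (1·6 + 1)/(1·1 + 0) = 7/1; p² − 47·q² = 49 − 47 = 2.
  k = 2: m = 5, d = 2, a = ⌊(6 + 5)/2⌋ = 5; p/q = (5·7 + 6)/(5·1 + 1) = 41/6; p² − 47·q² = 1681 − 1692 = -11.
  k = 3: m = 5, d = 11, a = ⌊(6 + 5)/11⌋ = 1; p/q = (1·41 + 7)/(1·6 + 1) = 48/7; p² − 47·q² = 2304 − 2303 = 1.
  The first convergent with p² − 47·q² = 1 gives the fundamental solution (x₁, y₁) = (48, 7).
Step 2: Apply the recurrence (x_{n+1}, y_{n+1}) = (x₁x_n + 47y₁y_n, x₁y_n + y₁x_n) repeatedly.
  From (x_1, y_1) = (48, 7): x_2 = 48·48 + 47·7·7 = 4607; y_2 = 48·7 + 7·48 = 672.
  From (x_2, y_2) = (4607, 672): x_3 = 48·4607 + 47·7·672 = 442224; y_3 = 48·672 + 7·4607 = 64505.
  From (x_3, y_3) = (442224, 64505): x_4 = 48·442224 + 47·7·64505 = 42448897; y_4 = 48·64505 + 7·442224 = 6191808.
  From (x_4, y_4) = (42448897, 6191808): x_5 = 48·42448897 + 47·7·6191808 = 4074651888; y_5 = 48·6191808 + 7·42448897 = 594349063.
  From (x_5, y_5) = (4074651888, 594349063): x_6 = 48·4074651888 + 47·7·594349063 = 391124132351; y_6 = 48·594349063 + 7·4074651888 = 57051318240.
Step 3: Verify x_6² - 47·y_6² = 152978086907322564787201 - 152978086907322564787200 = 1 (should be 1). ✓

(x_1, y_1) = (48, 7); (x_6, y_6) = (391124132351, 57051318240).


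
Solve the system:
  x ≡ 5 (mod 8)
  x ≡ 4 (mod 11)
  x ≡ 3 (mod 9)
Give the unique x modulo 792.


Moduli 8, 11, 9 are pairwise coprime; by CRT there is a unique solution modulo M = 8 · 11 · 9 = 792.
Solve pairwise, accumulating the modulus:
  Start with x ≡ 5 (mod 8).
  Combine with x ≡ 4 (mod 11): since gcd(8, 11) = 1, we get a unique residue mod 88.
    Write x = 5 + 8·t and substitute into x ≡ 4 (mod 11): 8·t ≡ 4 − 5 = -1 (mod 11).
    Reduce coefficients mod 11: 8·t ≡ 10 (mod 11).
    The inverse of 8 mod 11 is 7 (since 8·7 = 56 = 5·11 + 1), so t ≡ 7·10 = 70 ≡ 4 (mod 11).
    Then x = 5 + 8·4 = 37, valid modulo lcm(8, 11) = 88: x ≡ 37 (mod 88).
  Combine with x ≡ 3 (mod 9): since gcd(88, 9) = 1, we get a unique residue mod 792.
    Write x = 37 + 88·t and substitute into x ≡ 3 (mod 9): 88·t ≡ 3 − 37 = -34 (mod 9).
    Reduce coefficients mod 9: 7·t ≡ 2 (mod 9).
    The inverse of 7 mod 9 is 4 (since 7·4 = 28 = 3·9 + 1), so t ≡ 4·2 = 8 ≡ 8 (mod 9).
    Then x = 37 + 88·8 = 741, valid modulo lcm(88, 9) = 792: x ≡ 741 (mod 792).
Verify: 741 mod 8 = 5 ✓, 741 mod 11 = 4 ✓, 741 mod 9 = 3 ✓.

x ≡ 741 (mod 792).


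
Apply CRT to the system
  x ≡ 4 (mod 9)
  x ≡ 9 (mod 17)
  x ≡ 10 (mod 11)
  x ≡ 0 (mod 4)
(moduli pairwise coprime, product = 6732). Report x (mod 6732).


Product of moduli M = 9 · 17 · 11 · 4 = 6732.
Merge one congruence at a time:
  Start: x ≡ 4 (mod 9).
  Combine with x ≡ 9 (mod 17); new modulus lcm = 153.
    Write x = 4 + 9·t and substitute into x ≡ 9 (mod 17): 9·t ≡ 9 − 4 = 5 (mod 17).
    The inverse of 9 mod 17 is 2 (since 9·2 = 18 = 1·17 + 1), so t ≡ 2·5 = 10 ≡ 10 (mod 17).
    Then x = 4 + 9·10 = 94, valid modulo lcm(9, 17) = 153: x ≡ 94 (mod 153).
  Combine with x ≡ 10 (mod 11); new modulus lcm = 1683.
    Write x = 94 + 153·t and substitute into x ≡ 10 (mod 11): 153·t ≡ 10 − 94 = -84 (mod 11).
    Reduce coefficients mod 11: 10·t ≡ 4 (mod 11).
    The inverse of 10 mod 11 is 10 (since 10·10 = 100 = 9·11 + 1), so t ≡ 10·4 = 40 ≡ 7 (mod 11).
    Then x = 94 + 153·7 = 1165, valid modulo lcm(153, 11) = 1683: x ≡ 1165 (mod 1683).
  Combine with x ≡ 0 (mod 4); new modulus lcm = 6732.
    Write x = 1165 + 1683·t and substitute into x ≡ 0 (mod 4): 1683·t ≡ 0 − 1165 = -1165 (mod 4).
    Reduce coefficients mod 4: 3·t ≡ 3 (mod 4).
    The inverse of 3 mod 4 is 3 (since 3·3 = 9 = 2·4 + 1), so t ≡ 3·3 = 9 ≡ 1 (mod 4).
    Then x = 1165 + 1683·1 = 2848, valid modulo lcm(1683, 4) = 6732: x ≡ 2848 (mod 6732).
Verify against each original: 2848 mod 9 = 4, 2848 mod 17 = 9, 2848 mod 11 = 10, 2848 mod 4 = 0.

x ≡ 2848 (mod 6732).


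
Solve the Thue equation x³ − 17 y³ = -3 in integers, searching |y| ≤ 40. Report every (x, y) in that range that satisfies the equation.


The equation is x³ - 17y³ = -3. For fixed y, x³ = 17·y³ − 3, so a solution requires the RHS to be a perfect cube.
Strategy: iterate y from -40 to 40, compute RHS = 17·y³ − 3, and check whether it is a (positive or negative) perfect cube.
Check small values of y:
  y = 0: RHS = -3 is not a perfect cube.
  y = 1: RHS = 14 is not a perfect cube.
  y = -1: RHS = -20 is not a perfect cube.
  y = 2: RHS = 133 is not a perfect cube.
  y = -2: RHS = -139 is not a perfect cube.
  y = 3: RHS = 456 is not a perfect cube.
  y = -3: RHS = -462 is not a perfect cube.
Continuing the search up to |y| = 40 finds no solutions either.
No (x, y) in the scanned range satisfies the equation.

No integer solutions with |y| ≤ 40.


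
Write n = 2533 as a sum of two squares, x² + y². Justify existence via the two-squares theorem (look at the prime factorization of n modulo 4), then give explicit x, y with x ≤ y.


Step 1: Factor n = 2533 = 17 · 149.
Step 2: Check the mod-4 condition on each prime factor: 17 ≡ 1 (mod 4), exponent 1; 149 ≡ 1 (mod 4), exponent 1.
All primes ≡ 3 (mod 4) appear to even exponent (or don't appear), so by the two-squares theorem n IS expressible as a sum of two squares.
Step 3: Build a representation. Here n = 17 · 149 is a product of primes ≡ 1 (mod 4). Each prime p ≡ 1 (mod 4) is itself a sum of two squares; find a² by testing p − a² for a perfect square:
  17: 17 − 1² = 16 = 4² ⇒ 17 = 1² + 4².
  149: 149 − 1² = 148, 149 − 2² = 145, 149 − 3² = 140, 149 − 4² = 133, 149 − 5² = 124, 149 − 6² = 113, 149 − 7² = 100 = 10² ⇒ 149 = 7² + 10².
  Combine using the Brahmagupta–Fibonacci identity (a² + b²)(c² + d²) = (ac − bd)² + (ad + bc)² = (ac + bd)² + (ad − bc)²:
  17 · 149 = 2533: from (1² + 4²)(7² + 10²), take (1·7 − 4·10, 1·10 + 4·7) = (7 − 40, 10 + 28) = (-33, 38); dropping signs (only squares matter) gives (33, 38); check 33² + 38² = 1089 + 1444 = 2533 ✓.
Step 4: Order so x ≤ y and verify: 33² + 38² = 1089 + 1444 = 2533 = n. ✓

n = 2533 = 33² + 38² (one valid representation with x ≤ y).


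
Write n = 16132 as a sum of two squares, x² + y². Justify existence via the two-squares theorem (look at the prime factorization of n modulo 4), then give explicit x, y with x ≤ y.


Step 1: Factor n = 16132 = 2^2 · 37 · 109.
Step 2: Check the mod-4 condition on each prime factor: 2 = 2 (special); 37 ≡ 1 (mod 4), exponent 1; 109 ≡ 1 (mod 4), exponent 1.
All primes ≡ 3 (mod 4) appear to even exponent (or don't appear), so by the two-squares theorem n IS expressible as a sum of two squares.
Step 3: Build a representation. Group n = k² · m with k = 2 and m = 37 · 109 = 4033 (a product of primes ≡ 1 (mod 4)); a representation of m scales to one of n via (k·x)² + (k·y)² = k²(x² + y²). Each prime p ≡ 1 (mod 4) is itself a sum of two squares; find a² by testing p − a² for a perfect square:
  37: 37 − 1² = 36 = 6² ⇒ 37 = 1² + 6².
  109: 109 − 1² = 108, 109 − 2² = 105, 109 − 3² = 100 = 10² ⇒ 109 = 3² + 10².
  Combine using the Brahmagupta–Fibonacci identity (a² + b²)(c² + d²) = (ac − bd)² + (ad + bc)² = (ac + bd)² + (ad − bc)²:
  37 · 109 = 4033: from (1² + 6²)(3² + 10²), take (1·3 − 6·10, 1·10 + 6·3) = (3 − 60, 10 + 18) = (-57, 28); dropping signs (only squares matter) gives (57, 28); check 57² + 28² = 3249 + 784 = 4033 ✓.
  Scale by k = 2: (2·57, 2·28) = (114, 56).
Step 4: Order so x ≤ y and verify: 56² + 114² = 3136 + 12996 = 16132 = n. ✓

n = 16132 = 56² + 114² (one valid representation with x ≤ y).
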